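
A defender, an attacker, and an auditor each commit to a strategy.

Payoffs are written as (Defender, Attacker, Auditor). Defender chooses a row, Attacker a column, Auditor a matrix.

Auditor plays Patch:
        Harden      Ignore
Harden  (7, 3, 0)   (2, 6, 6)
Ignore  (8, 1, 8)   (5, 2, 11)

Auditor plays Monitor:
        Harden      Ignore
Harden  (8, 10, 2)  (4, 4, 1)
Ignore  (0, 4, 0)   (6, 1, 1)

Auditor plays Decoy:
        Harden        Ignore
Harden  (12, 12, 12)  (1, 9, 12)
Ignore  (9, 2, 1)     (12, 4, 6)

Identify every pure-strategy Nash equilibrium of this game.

Defender against (Harden, Patch): payoffs 7, 8 → best response Ignore.
Defender against (Harden, Monitor): payoffs 8, 0 → best response Harden.
Defender against (Harden, Decoy): payoffs 12, 9 → best response Harden.
Defender against (Ignore, Patch): payoffs 2, 5 → best response Ignore.
Defender against (Ignore, Monitor): payoffs 4, 6 → best response Ignore.
Defender against (Ignore, Decoy): payoffs 1, 12 → best response Ignore.
Attacker against (Harden, Patch): payoffs 3, 6 → best response Ignore.
Attacker against (Harden, Monitor): payoffs 10, 4 → best response Harden.
Attacker against (Harden, Decoy): payoffs 12, 9 → best response Harden.
Attacker against (Ignore, Patch): payoffs 1, 2 → best response Ignore.
Attacker against (Ignore, Monitor): payoffs 4, 1 → best response Harden.
Attacker against (Ignore, Decoy): payoffs 2, 4 → best response Ignore.
Auditor against (Harden, Harden): payoffs 0, 2, 12 → best response Decoy.
Auditor against (Harden, Ignore): payoffs 6, 1, 12 → best response Decoy.
Auditor against (Ignore, Harden): payoffs 8, 0, 1 → best response Patch.
Auditor against (Ignore, Ignore): payoffs 11, 1, 6 → best response Patch.
Mutual best responses: (Harden, Harden, Decoy); (Ignore, Ignore, Patch).

Pure-strategy Nash equilibria: (Harden, Harden, Decoy), (Ignore, Ignore, Patch)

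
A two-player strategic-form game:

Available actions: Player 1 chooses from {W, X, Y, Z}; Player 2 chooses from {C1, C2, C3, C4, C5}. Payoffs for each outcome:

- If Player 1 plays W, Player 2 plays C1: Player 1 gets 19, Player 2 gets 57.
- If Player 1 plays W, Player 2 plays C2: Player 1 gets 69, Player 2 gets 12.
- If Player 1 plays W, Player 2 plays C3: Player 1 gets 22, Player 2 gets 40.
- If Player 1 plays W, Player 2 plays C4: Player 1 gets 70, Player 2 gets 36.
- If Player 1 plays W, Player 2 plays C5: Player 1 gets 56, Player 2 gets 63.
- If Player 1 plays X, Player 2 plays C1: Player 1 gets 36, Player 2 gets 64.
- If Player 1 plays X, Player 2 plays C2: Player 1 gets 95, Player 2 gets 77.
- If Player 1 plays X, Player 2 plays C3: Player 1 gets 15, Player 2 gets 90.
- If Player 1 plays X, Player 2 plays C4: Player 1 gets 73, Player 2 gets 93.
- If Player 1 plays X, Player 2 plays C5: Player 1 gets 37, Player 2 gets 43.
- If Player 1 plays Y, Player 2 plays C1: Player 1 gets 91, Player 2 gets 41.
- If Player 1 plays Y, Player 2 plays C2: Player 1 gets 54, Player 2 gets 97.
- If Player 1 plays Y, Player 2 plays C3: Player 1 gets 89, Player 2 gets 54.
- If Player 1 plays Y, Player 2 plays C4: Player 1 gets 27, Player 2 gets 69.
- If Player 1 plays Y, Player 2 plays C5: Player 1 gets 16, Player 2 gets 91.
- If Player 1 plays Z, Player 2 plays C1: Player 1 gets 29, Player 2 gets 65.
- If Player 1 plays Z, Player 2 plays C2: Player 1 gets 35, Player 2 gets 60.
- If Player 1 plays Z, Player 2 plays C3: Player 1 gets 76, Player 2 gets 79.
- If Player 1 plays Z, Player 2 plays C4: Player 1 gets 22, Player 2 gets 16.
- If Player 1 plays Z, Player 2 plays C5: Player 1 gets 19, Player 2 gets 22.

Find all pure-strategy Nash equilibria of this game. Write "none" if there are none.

Check each profile: it is a Nash equilibrium iff no player can strictly gain by switching unilaterally.
(W, C1): Player 1 can switch to X (19 → 36). Not NE.
(W, C2): Player 1 can switch to X (69 → 95). Not NE.
(W, C3): Player 1 can switch to Y (22 → 89). Not NE.
(W, C4): Player 1 can switch to X (70 → 73). Not NE.
(W, C5): Player 1 gets 56, best alternative 37; Player 2 gets 63, best alternative 57. No profitable deviation — NE.
(X, C1): Player 1 can switch to Y (36 → 91). Not NE.
(X, C2): Player 2 can switch to C3 (77 → 90). Not NE.
(X, C3): Player 1 can switch to W (15 → 22). Not NE.
(X, C4): Player 1 gets 73, best alternative 70; Player 2 gets 93, best alternative 90. No profitable deviation — NE.
(X, C5): Player 1 can switch to W (37 → 56). Not NE.
(Y, C1): Player 2 can switch to C2 (41 → 97). Not NE.
(Y, C2): Player 1 can switch to W (54 → 69). Not NE.
(The remaining 8 profiles each have a profitable deviation by the same check.)

Pure-strategy Nash equilibria: (W, C5); (X, C4)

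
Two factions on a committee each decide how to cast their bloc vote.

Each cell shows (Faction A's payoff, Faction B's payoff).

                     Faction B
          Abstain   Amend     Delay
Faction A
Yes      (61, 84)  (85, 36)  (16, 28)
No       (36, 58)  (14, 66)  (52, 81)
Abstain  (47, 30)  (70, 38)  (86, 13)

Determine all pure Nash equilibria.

(Yes, Abstain)

For each player, find the best response to each opponent profile; mutual best responses are the pure NE.
Faction A against Abstain: payoffs 61, 36, 47 → best response Yes.
Faction A against Amend: payoffs 85, 14, 70 → best response Yes.
Faction A against Delay: payoffs 16, 52, 86 → best response Abstain.
Faction B against Yes: payoffs 84, 36, 28 → best response Abstain.
Faction B against No: payoffs 58, 66, 81 → best response Delay.
Faction B against Abstain: payoffs 30, 38, 13 → best response Amend.
Mutual best responses: (Yes, Abstain).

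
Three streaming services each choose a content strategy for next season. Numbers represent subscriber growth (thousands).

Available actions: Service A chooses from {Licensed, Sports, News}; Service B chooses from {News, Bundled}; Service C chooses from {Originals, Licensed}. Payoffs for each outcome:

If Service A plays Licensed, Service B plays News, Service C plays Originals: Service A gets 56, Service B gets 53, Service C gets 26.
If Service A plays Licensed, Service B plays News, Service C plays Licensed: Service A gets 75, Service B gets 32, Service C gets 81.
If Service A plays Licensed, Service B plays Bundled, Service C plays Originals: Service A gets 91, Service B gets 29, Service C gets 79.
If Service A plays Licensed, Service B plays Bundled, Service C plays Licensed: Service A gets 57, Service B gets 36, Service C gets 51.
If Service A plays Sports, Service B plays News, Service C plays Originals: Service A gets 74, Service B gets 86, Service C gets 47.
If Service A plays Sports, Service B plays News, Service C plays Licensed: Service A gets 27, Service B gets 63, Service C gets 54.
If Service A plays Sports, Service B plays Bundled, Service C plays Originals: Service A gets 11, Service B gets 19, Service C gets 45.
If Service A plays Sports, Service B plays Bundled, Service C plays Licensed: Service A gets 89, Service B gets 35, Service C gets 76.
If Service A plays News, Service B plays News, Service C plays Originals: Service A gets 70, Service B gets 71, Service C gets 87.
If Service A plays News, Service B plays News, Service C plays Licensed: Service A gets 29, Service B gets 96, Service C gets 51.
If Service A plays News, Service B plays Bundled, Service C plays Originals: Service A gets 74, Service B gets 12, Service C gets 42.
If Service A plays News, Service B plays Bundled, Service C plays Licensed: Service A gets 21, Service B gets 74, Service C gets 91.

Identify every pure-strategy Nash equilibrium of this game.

Check each profile: it is a Nash equilibrium iff no player can strictly gain by switching unilaterally.
(Licensed, News, Originals): Service A can switch to Sports (56 → 74). Not NE.
(Licensed, News, Licensed): Service B can switch to Bundled (32 → 36). Not NE.
(Licensed, Bundled, Originals): Service B can switch to News (29 → 53). Not NE.
(Licensed, Bundled, Licensed): Service A can switch to Sports (57 → 89). Not NE.
(Sports, News, Originals): Service C can switch to Licensed (47 → 54). Not NE.
(Sports, News, Licensed): Service A can switch to Licensed (27 → 75). Not NE.
(Sports, Bundled, Originals): Service A can switch to Licensed (11 → 91). Not NE.
(Sports, Bundled, Licensed): Service B can switch to News (35 → 63). Not NE.
(News, News, Originals): Service A can switch to Sports (70 → 74). Not NE.
(News, News, Licensed): Service A can switch to Licensed (29 → 75). Not NE.
(News, Bundled, Originals): Service A can switch to Licensed (74 → 91). Not NE.
(News, Bundled, Licensed): Service A can switch to Licensed (21 → 57). Not NE.

none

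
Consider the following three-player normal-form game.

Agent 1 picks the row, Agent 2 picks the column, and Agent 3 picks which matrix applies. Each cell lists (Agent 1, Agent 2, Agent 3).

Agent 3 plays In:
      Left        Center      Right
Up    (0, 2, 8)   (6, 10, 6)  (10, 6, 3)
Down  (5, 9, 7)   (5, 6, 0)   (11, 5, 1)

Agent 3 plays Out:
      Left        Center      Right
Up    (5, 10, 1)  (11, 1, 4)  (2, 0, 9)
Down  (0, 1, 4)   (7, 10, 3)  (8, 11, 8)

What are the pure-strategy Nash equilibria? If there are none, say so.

Agent 1 against (Left, In): payoffs 0, 5 → best response Down.
Agent 1 against (Left, Out): payoffs 5, 0 → best response Up.
Agent 1 against (Center, In): payoffs 6, 5 → best response Up.
Agent 1 against (Center, Out): payoffs 11, 7 → best response Up.
Agent 1 against (Right, In): payoffs 10, 11 → best response Down.
Agent 1 against (Right, Out): payoffs 2, 8 → best response Down.
Agent 2 against (Up, In): payoffs 2, 10, 6 → best response Center.
Agent 2 against (Up, Out): payoffs 10, 1, 0 → best response Left.
Agent 2 against (Down, In): payoffs 9, 6, 5 → best response Left.
Agent 2 against (Down, Out): payoffs 1, 10, 11 → best response Right.
Agent 3 against (Up, Left): payoffs 8, 1 → best response In.
Agent 3 against (Up, Center): payoffs 6, 4 → best response In.
Agent 3 against (Up, Right): payoffs 3, 9 → best response Out.
Agent 3 against (Down, Left): payoffs 7, 4 → best response In.
Agent 3 against (Down, Center): payoffs 0, 3 → best response Out.
Agent 3 against (Down, Right): payoffs 1, 8 → best response Out.
Mutual best responses: (Up, Center, In); (Down, Left, In); (Down, Right, Out).

The pure Nash equilibria are (Up, Center, In) and (Down, Left, In) and (Down, Right, Out).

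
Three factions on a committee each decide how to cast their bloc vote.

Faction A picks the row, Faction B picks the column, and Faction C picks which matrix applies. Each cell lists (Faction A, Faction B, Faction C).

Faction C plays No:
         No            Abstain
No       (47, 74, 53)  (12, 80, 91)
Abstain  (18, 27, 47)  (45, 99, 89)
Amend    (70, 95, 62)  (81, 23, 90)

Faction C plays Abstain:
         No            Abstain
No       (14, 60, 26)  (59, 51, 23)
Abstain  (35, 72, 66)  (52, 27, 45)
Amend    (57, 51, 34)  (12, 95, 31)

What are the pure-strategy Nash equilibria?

Faction A against (No, No): payoffs 47, 18, 70 → best response Amend.
Faction A against (No, Abstain): payoffs 14, 35, 57 → best response Amend.
Faction A against (Abstain, No): payoffs 12, 45, 81 → best response Amend.
Faction A against (Abstain, Abstain): payoffs 59, 52, 12 → best response No.
Faction B against (No, No): payoffs 74, 80 → best response Abstain.
Faction B against (No, Abstain): payoffs 60, 51 → best response No.
Faction B against (Abstain, No): payoffs 27, 99 → best response Abstain.
Faction B against (Abstain, Abstain): payoffs 72, 27 → best response No.
Faction B against (Amend, No): payoffs 95, 23 → best response No.
Faction B against (Amend, Abstain): payoffs 51, 95 → best response Abstain.
Faction C against (No, No): payoffs 53, 26 → best response No.
Faction C against (No, Abstain): payoffs 91, 23 → best response No.
Faction C against (Abstain, No): payoffs 47, 66 → best response Abstain.
Faction C against (Abstain, Abstain): payoffs 89, 45 → best response No.
Faction C against (Amend, No): payoffs 62, 34 → best response No.
Faction C against (Amend, Abstain): payoffs 90, 31 → best response No.
Mutual best responses: (Amend, No, No).

(Amend, No, No)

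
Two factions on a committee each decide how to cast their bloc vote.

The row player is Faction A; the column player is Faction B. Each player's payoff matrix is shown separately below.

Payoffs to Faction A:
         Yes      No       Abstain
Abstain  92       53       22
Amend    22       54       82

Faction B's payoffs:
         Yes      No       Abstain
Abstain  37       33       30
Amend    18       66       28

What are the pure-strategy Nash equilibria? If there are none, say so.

Pure-strategy Nash equilibria: (Abstain, Yes), (Amend, No)

(Abstain, Yes): Faction A gets 92, best alternative 22; Faction B gets 37, best alternative 33. No profitable deviation — NE.
(Abstain, No): Faction A can switch to Amend (53 → 54). Not NE.
(Abstain, Abstain): Faction A can switch to Amend (22 → 82). Not NE.
(Amend, Yes): Faction A can switch to Abstain (22 → 92). Not NE.
(Amend, No): Faction A gets 54, best alternative 53; Faction B gets 66, best alternative 28. No profitable deviation — NE.
(Amend, Abstain): Faction B can switch to No (28 → 66). Not NE.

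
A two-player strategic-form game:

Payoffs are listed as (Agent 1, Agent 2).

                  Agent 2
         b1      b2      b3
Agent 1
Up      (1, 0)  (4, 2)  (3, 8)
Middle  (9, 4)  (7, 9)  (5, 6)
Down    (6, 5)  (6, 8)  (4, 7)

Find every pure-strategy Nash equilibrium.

Agent 1 against b1: payoffs 1, 9, 6 → best response Middle.
Agent 1 against b2: payoffs 4, 7, 6 → best response Middle.
Agent 1 against b3: payoffs 3, 5, 4 → best response Middle.
Agent 2 against Up: payoffs 0, 2, 8 → best response b3.
Agent 2 against Middle: payoffs 4, 9, 6 → best response b2.
Agent 2 against Down: payoffs 5, 8, 7 → best response b2.
Mutual best responses: (Middle, b2).

Pure NE: (Middle, b2)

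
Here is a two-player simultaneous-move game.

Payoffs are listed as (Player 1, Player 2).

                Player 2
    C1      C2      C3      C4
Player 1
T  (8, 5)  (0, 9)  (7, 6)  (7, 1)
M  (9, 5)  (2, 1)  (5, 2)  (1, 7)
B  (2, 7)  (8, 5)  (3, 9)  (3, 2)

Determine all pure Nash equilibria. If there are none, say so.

Player 1 against C1: payoffs 8, 9, 2 → best response M.
Player 1 against C2: payoffs 0, 2, 8 → best response B.
Player 1 against C3: payoffs 7, 5, 3 → best response T.
Player 1 against C4: payoffs 7, 1, 3 → best response T.
Player 2 against T: payoffs 5, 9, 6, 1 → best response C2.
Player 2 against M: payoffs 5, 1, 2, 7 → best response C4.
Player 2 against B: payoffs 7, 5, 9, 2 → best response C3.
No profile is a mutual best response for all players.

No pure-strategy Nash equilibrium.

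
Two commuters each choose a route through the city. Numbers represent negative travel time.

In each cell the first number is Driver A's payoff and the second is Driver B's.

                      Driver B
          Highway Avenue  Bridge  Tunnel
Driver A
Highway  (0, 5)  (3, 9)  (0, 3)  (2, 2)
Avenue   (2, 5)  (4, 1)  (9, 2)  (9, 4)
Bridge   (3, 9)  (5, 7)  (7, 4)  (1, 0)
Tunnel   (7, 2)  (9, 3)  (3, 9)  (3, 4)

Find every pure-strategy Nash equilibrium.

(Highway, Highway): Driver A can switch to Avenue (0 → 2). Not NE.
(Highway, Avenue): Driver A can switch to Avenue (3 → 4). Not NE.
(Highway, Bridge): Driver A can switch to Avenue (0 → 9). Not NE.
(Highway, Tunnel): Driver A can switch to Avenue (2 → 9). Not NE.
(Avenue, Highway): Driver A can switch to Bridge (2 → 3). Not NE.
(Avenue, Avenue): Driver A can switch to Bridge (4 → 5). Not NE.
(Avenue, Bridge): Driver B can switch to Highway (2 → 5). Not NE.
(Avenue, Tunnel): Driver B can switch to Highway (4 → 5). Not NE.
(Bridge, Highway): Driver A can switch to Tunnel (3 → 7). Not NE.
(Bridge, Avenue): Driver A can switch to Tunnel (5 → 9). Not NE.
(Bridge, Bridge): Driver A can switch to Avenue (7 → 9). Not NE.
(Bridge, Tunnel): Driver A can switch to Highway (1 → 2). Not NE.
(The remaining 4 profiles each have a profitable deviation by the same check.)

There is no pure-strategy Nash equilibrium.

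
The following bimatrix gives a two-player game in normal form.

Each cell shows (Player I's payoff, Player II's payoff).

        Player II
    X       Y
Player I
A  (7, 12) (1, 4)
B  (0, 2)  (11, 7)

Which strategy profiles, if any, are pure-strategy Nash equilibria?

The pure Nash equilibria are (A, X), (B, Y).

Mark each player's best response to every combination of opponents' strategies; a profile where every player is best-responding is a pure Nash equilibrium.
Player I against X: payoffs 7, 0 → best response A.
Player I against Y: payoffs 1, 11 → best response B.
Player II against A: payoffs 12, 4 → best response X.
Player II against B: payoffs 2, 7 → best response Y.
Mutual best responses: (A, X); (B, Y).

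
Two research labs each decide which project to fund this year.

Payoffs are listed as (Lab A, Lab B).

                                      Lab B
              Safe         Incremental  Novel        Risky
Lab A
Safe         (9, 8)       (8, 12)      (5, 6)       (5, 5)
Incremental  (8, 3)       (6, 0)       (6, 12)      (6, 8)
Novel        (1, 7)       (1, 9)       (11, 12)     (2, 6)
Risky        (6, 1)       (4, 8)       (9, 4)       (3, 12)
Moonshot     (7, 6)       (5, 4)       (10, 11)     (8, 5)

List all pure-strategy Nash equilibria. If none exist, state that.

Lab A against Safe: payoffs 9, 8, 1, 6, 7 → best response Safe.
Lab A against Incremental: payoffs 8, 6, 1, 4, 5 → best response Safe.
Lab A against Novel: payoffs 5, 6, 11, 9, 10 → best response Novel.
Lab A against Risky: payoffs 5, 6, 2, 3, 8 → best response Moonshot.
Lab B against Safe: payoffs 8, 12, 6, 5 → best response Incremental.
Lab B against Incremental: payoffs 3, 0, 12, 8 → best response Novel.
Lab B against Novel: payoffs 7, 9, 12, 6 → best response Novel.
Lab B against Risky: payoffs 1, 8, 4, 12 → best response Risky.
Lab B against Moonshot: payoffs 6, 4, 11, 5 → best response Novel.
Mutual best responses: (Safe, Incremental); (Novel, Novel).

The pure Nash equilibria are (Safe, Incremental), (Novel, Novel).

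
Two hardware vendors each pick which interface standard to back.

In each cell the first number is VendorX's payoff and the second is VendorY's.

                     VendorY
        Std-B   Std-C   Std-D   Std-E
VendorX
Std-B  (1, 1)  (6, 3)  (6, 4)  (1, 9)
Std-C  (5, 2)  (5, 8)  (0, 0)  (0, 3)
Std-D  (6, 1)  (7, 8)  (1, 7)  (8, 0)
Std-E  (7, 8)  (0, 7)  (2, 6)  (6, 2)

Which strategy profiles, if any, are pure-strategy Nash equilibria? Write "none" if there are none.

VendorX against Std-B: payoffs 1, 5, 6, 7 → best response Std-E.
VendorX against Std-C: payoffs 6, 5, 7, 0 → best response Std-D.
VendorX against Std-D: payoffs 6, 0, 1, 2 → best response Std-B.
VendorX against Std-E: payoffs 1, 0, 8, 6 → best response Std-D.
VendorY against Std-B: payoffs 1, 3, 4, 9 → best response Std-E.
VendorY against Std-C: payoffs 2, 8, 0, 3 → best response Std-C.
VendorY against Std-D: payoffs 1, 8, 7, 0 → best response Std-C.
VendorY against Std-E: payoffs 8, 7, 6, 2 → best response Std-B.
Mutual best responses: (Std-D, Std-C); (Std-E, Std-B).

The pure Nash equilibria are (Std-D, Std-C) and (Std-E, Std-B).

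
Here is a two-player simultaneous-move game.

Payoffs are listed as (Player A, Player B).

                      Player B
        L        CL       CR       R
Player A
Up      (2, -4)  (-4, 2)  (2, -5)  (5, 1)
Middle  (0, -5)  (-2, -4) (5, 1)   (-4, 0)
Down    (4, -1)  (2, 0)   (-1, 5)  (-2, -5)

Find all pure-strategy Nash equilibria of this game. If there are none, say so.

Pure NE: (Middle, CR)

Check each profile: it is a Nash equilibrium iff no player can strictly gain by switching unilaterally.
(Up, L): Player A can switch to Down (2 → 4). Not NE.
(Up, CL): Player A can switch to Middle (-4 → -2). Not NE.
(Up, CR): Player A can switch to Middle (2 → 5). Not NE.
(Up, R): Player B can switch to CL (1 → 2). Not NE.
(Middle, L): Player A can switch to Up (0 → 2). Not NE.
(Middle, CL): Player A can switch to Down (-2 → 2). Not NE.
(Middle, CR): Player A gets 5, best alternative 2; Player B gets 1, best alternative 0. No profitable deviation — NE.
(Middle, R): Player A can switch to Up (-4 → 5). Not NE.
(Down, L): Player B can switch to CL (-1 → 0). Not NE.
(The remaining 3 profiles each have a profitable deviation by the same check.)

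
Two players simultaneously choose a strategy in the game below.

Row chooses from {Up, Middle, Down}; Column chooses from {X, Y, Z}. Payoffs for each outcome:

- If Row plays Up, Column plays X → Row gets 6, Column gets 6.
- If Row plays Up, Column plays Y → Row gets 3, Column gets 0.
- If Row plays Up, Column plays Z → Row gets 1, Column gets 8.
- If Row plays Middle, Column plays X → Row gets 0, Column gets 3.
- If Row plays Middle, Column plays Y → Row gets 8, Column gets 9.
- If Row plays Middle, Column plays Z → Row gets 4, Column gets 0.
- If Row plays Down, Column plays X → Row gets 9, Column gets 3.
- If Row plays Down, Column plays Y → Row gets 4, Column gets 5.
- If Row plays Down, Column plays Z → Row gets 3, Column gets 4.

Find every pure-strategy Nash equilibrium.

Row against X: payoffs 6, 0, 9 → best response Down.
Row against Y: payoffs 3, 8, 4 → best response Middle.
Row against Z: payoffs 1, 4, 3 → best response Middle.
Column against Up: payoffs 6, 0, 8 → best response Z.
Column against Middle: payoffs 3, 9, 0 → best response Y.
Column against Down: payoffs 3, 5, 4 → best response Y.
Mutual best responses: (Middle, Y).

Pure NE: (Middle, Y)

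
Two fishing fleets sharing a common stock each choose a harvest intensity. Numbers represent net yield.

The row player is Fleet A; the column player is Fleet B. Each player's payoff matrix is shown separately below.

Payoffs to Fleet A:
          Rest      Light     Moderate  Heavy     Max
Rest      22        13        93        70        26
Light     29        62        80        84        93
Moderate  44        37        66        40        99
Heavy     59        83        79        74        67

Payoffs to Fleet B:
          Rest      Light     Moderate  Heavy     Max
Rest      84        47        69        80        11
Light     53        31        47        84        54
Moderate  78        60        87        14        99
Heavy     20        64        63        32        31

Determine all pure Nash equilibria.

Pure-strategy Nash equilibria: (Light, Heavy); (Moderate, Max); (Heavy, Light)

Mark each player's best response to every combination of opponents' strategies; a profile where every player is best-responding is a pure Nash equilibrium.
Fleet A against Rest: payoffs 22, 29, 44, 59 → best response Heavy.
Fleet A against Light: payoffs 13, 62, 37, 83 → best response Heavy.
Fleet A against Moderate: payoffs 93, 80, 66, 79 → best response Rest.
Fleet A against Heavy: payoffs 70, 84, 40, 74 → best response Light.
Fleet A against Max: payoffs 26, 93, 99, 67 → best response Moderate.
Fleet B against Rest: payoffs 84, 47, 69, 80, 11 → best response Rest.
Fleet B against Light: payoffs 53, 31, 47, 84, 54 → best response Heavy.
Fleet B against Moderate: payoffs 78, 60, 87, 14, 99 → best response Max.
Fleet B against Heavy: payoffs 20, 64, 63, 32, 31 → best response Light.
Mutual best responses: (Light, Heavy); (Moderate, Max); (Heavy, Light).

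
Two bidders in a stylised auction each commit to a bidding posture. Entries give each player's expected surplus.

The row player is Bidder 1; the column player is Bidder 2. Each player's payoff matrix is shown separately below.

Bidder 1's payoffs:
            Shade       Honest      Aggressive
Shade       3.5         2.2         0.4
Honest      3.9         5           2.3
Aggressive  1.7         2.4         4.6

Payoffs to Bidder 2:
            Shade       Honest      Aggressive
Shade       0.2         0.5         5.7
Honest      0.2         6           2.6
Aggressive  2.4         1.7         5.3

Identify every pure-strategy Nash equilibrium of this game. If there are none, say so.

Pure-strategy Nash equilibria: (Honest, Honest), (Aggressive, Aggressive)

(Shade, Shade): Bidder 1 can switch to Honest (3.5 → 3.9). Not NE.
(Shade, Honest): Bidder 1 can switch to Honest (2.2 → 5). Not NE.
(Shade, Aggressive): Bidder 1 can switch to Honest (0.4 → 2.3). Not NE.
(Honest, Shade): Bidder 2 can switch to Honest (0.2 → 6). Not NE.
(Honest, Honest): Bidder 1 gets 5, best alternative 2.4; Bidder 2 gets 6, best alternative 2.6. No profitable deviation — NE.
(Honest, Aggressive): Bidder 1 can switch to Aggressive (2.3 → 4.6). Not NE.
(Aggressive, Shade): Bidder 1 can switch to Shade (1.7 → 3.5). Not NE.
(Aggressive, Aggressive): Bidder 1 gets 4.6, best alternative 2.3; Bidder 2 gets 5.3, best alternative 2.4. No profitable deviation — NE.
(The remaining 1 profile has a profitable deviation by the same check.)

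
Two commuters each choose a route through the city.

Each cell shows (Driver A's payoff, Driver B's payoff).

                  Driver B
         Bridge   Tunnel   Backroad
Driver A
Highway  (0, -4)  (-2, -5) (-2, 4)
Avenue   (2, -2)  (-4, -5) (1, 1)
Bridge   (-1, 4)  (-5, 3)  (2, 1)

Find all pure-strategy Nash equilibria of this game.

(Highway, Bridge): Driver A can switch to Avenue (0 → 2). Not NE.
(Highway, Tunnel): Driver B can switch to Bridge (-5 → -4). Not NE.
(Highway, Backroad): Driver A can switch to Avenue (-2 → 1). Not NE.
(Avenue, Bridge): Driver B can switch to Backroad (-2 → 1). Not NE.
(Avenue, Tunnel): Driver A can switch to Highway (-4 → -2). Not NE.
(Avenue, Backroad): Driver A can switch to Bridge (1 → 2). Not NE.
(Bridge, Bridge): Driver A can switch to Highway (-1 → 0). Not NE.
(Bridge, Tunnel): Driver A can switch to Highway (-5 → -2). Not NE.
(Bridge, Backroad): Driver B can switch to Bridge (1 → 4). Not NE.

There is no pure-strategy Nash equilibrium.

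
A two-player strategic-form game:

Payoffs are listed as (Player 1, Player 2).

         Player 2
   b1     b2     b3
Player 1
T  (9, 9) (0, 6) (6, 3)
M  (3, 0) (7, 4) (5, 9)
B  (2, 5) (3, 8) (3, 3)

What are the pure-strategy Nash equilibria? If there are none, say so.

Player 1 against b1: payoffs 9, 3, 2 → best response T.
Player 1 against b2: payoffs 0, 7, 3 → best response M.
Player 1 against b3: payoffs 6, 5, 3 → best response T.
Player 2 against T: payoffs 9, 6, 3 → best response b1.
Player 2 against M: payoffs 0, 4, 9 → best response b3.
Player 2 against B: payoffs 5, 8, 3 → best response b2.
Mutual best responses: (T, b1).

The unique pure-strategy Nash equilibrium is (T, b1).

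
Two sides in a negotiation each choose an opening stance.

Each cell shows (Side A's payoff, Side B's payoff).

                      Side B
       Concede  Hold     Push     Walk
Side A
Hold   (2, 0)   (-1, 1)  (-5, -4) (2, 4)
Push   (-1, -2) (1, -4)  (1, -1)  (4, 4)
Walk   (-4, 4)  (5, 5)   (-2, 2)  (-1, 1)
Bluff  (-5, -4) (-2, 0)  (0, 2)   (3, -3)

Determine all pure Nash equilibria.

Side A against Concede: payoffs 2, -1, -4, -5 → best response Hold.
Side A against Hold: payoffs -1, 1, 5, -2 → best response Walk.
Side A against Push: payoffs -5, 1, -2, 0 → best response Push.
Side A against Walk: payoffs 2, 4, -1, 3 → best response Push.
Side B against Hold: payoffs 0, 1, -4, 4 → best response Walk.
Side B against Push: payoffs -2, -4, -1, 4 → best response Walk.
Side B against Walk: payoffs 4, 5, 2, 1 → best response Hold.
Side B against Bluff: payoffs -4, 0, 2, -3 → best response Push.
Mutual best responses: (Push, Walk); (Walk, Hold).

The pure Nash equilibria are (Push, Walk), (Walk, Hold).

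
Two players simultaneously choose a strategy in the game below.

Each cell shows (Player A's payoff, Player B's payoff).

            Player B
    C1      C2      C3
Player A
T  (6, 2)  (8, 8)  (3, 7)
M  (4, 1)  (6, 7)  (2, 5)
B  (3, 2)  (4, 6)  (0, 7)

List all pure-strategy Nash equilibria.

For each player, find the best response to each opponent profile; mutual best responses are the pure NE.
Player A against C1: payoffs 6, 4, 3 → best response T.
Player A against C2: payoffs 8, 6, 4 → best response T.
Player A against C3: payoffs 3, 2, 0 → best response T.
Player B against T: payoffs 2, 8, 7 → best response C2.
Player B against M: payoffs 1, 7, 5 → best response C2.
Player B against B: payoffs 2, 6, 7 → best response C3.
Mutual best responses: (T, C2).

(T, C2)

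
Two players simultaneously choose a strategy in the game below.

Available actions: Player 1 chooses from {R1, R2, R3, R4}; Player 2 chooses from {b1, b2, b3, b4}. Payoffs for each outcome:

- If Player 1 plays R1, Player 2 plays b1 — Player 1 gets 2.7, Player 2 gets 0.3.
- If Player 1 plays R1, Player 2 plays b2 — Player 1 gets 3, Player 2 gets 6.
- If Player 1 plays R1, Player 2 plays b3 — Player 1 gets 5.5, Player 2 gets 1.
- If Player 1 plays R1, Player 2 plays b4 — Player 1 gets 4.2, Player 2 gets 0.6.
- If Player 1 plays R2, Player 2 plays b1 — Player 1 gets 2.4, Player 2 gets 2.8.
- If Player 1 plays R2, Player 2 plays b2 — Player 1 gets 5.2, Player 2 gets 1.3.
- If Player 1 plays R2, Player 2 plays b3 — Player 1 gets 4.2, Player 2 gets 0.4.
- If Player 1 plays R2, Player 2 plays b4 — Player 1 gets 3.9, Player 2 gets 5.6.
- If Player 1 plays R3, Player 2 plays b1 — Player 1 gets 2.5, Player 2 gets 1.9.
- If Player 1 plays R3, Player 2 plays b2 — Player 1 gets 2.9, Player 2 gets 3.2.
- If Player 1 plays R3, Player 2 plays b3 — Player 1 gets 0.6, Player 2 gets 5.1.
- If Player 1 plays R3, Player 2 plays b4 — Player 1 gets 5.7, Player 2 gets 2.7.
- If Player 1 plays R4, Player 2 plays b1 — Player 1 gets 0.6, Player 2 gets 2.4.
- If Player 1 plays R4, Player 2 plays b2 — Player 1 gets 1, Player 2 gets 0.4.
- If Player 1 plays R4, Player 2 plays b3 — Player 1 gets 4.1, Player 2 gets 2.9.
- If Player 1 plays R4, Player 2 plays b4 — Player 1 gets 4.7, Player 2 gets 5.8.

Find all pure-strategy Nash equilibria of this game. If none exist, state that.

(R1, b1): Player 2 can switch to b2 (0.3 → 6). Not NE.
(R1, b2): Player 1 can switch to R2 (3 → 5.2). Not NE.
(R1, b3): Player 2 can switch to b2 (1 → 6). Not NE.
(R1, b4): Player 1 can switch to R3 (4.2 → 5.7). Not NE.
(R2, b1): Player 1 can switch to R1 (2.4 → 2.7). Not NE.
(R2, b2): Player 2 can switch to b1 (1.3 → 2.8). Not NE.
(R2, b3): Player 1 can switch to R1 (4.2 → 5.5). Not NE.
(R2, b4): Player 1 can switch to R1 (3.9 → 4.2). Not NE.
(The remaining 8 profiles each have a profitable deviation by the same check.)

No pure-strategy Nash equilibrium.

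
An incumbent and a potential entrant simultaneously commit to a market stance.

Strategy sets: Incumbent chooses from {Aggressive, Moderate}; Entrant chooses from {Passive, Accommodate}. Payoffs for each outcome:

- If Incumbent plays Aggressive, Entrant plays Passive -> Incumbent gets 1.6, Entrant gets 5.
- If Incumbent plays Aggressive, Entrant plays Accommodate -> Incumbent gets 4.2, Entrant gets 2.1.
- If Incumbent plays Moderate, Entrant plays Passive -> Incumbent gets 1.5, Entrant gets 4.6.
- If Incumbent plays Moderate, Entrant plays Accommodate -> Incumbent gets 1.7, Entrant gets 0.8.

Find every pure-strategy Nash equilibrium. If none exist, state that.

Pure NE: (Aggressive, Passive)

For each player, find the best response to each opponent profile; mutual best responses are the pure NE.
Incumbent against Passive: payoffs 1.6, 1.5 → best response Aggressive.
Incumbent against Accommodate: payoffs 4.2, 1.7 → best response Aggressive.
Entrant against Aggressive: payoffs 5, 2.1 → best response Passive.
Entrant against Moderate: payoffs 4.6, 0.8 → best response Passive.
Mutual best responses: (Aggressive, Passive).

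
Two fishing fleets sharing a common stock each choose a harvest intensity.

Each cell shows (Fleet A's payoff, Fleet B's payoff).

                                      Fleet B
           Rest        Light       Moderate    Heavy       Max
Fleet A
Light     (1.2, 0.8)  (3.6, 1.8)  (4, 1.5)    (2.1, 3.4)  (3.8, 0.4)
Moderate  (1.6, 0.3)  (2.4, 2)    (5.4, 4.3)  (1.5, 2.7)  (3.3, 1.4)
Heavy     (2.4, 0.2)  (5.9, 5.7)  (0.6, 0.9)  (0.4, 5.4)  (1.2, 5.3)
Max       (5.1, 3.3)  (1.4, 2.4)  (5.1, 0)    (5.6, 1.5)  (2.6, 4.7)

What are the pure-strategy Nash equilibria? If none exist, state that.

Pure-strategy Nash equilibria: (Moderate, Moderate) and (Heavy, Light)

(Light, Rest): Fleet A can switch to Moderate (1.2 → 1.6). Not NE.
(Light, Light): Fleet A can switch to Heavy (3.6 → 5.9). Not NE.
(Light, Moderate): Fleet A can switch to Moderate (4 → 5.4). Not NE.
(Light, Heavy): Fleet A can switch to Max (2.1 → 5.6). Not NE.
(Light, Max): Fleet B can switch to Rest (0.4 → 0.8). Not NE.
(Moderate, Rest): Fleet A can switch to Heavy (1.6 → 2.4). Not NE.
(Moderate, Light): Fleet A can switch to Light (2.4 → 3.6). Not NE.
(Moderate, Moderate): Fleet A gets 5.4, best alternative 5.1; Fleet B gets 4.3, best alternative 2.7. No profitable deviation — NE.
(Moderate, Heavy): Fleet A can switch to Light (1.5 → 2.1). Not NE.
(Moderate, Max): Fleet A can switch to Light (3.3 → 3.8). Not NE.
(Heavy, Rest): Fleet A can switch to Max (2.4 → 5.1). Not NE.
(Heavy, Light): Fleet A gets 5.9, best alternative 3.6; Fleet B gets 5.7, best alternative 5.4. No profitable deviation — NE.
(Heavy, Moderate): Fleet A can switch to Light (0.6 → 4). Not NE.
(Heavy, Heavy): Fleet A can switch to Light (0.4 → 2.1). Not NE.
(The remaining 6 profiles each have a profitable deviation by the same check.)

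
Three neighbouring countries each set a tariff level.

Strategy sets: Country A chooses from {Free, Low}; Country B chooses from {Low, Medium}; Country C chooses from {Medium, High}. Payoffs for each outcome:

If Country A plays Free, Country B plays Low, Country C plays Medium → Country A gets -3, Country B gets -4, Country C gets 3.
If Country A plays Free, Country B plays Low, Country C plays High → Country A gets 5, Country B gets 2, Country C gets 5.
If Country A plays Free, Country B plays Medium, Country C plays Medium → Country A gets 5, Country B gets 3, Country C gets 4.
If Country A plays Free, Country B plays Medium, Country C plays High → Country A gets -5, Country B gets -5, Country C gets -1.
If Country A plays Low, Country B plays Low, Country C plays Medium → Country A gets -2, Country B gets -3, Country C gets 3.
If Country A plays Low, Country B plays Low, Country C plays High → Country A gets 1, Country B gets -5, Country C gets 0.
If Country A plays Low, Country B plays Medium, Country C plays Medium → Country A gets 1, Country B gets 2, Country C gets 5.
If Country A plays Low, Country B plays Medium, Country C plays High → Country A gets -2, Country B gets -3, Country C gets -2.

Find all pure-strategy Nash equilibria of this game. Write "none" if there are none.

(Free, Low, High); (Free, Medium, Medium)

Country A against (Low, Medium): payoffs -3, -2 → best response Low.
Country A against (Low, High): payoffs 5, 1 → best response Free.
Country A against (Medium, Medium): payoffs 5, 1 → best response Free.
Country A against (Medium, High): payoffs -5, -2 → best response Low.
Country B against (Free, Medium): payoffs -4, 3 → best response Medium.
Country B against (Free, High): payoffs 2, -5 → best response Low.
Country B against (Low, Medium): payoffs -3, 2 → best response Medium.
Country B against (Low, High): payoffs -5, -3 → best response Medium.
Country C against (Free, Low): payoffs 3, 5 → best response High.
Country C against (Free, Medium): payoffs 4, -1 → best response Medium.
Country C against (Low, Low): payoffs 3, 0 → best response Medium.
Country C against (Low, Medium): payoffs 5, -2 → best response Medium.
Mutual best responses: (Free, Low, High); (Free, Medium, Medium).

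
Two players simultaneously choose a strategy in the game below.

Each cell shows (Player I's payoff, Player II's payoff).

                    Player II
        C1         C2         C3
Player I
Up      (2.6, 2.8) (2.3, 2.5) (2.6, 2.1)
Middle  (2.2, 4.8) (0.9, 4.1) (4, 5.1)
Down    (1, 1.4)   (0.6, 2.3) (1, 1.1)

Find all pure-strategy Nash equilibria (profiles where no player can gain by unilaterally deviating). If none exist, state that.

Pure-strategy Nash equilibria: (Up, C1) and (Middle, C3)

Player I against C1: payoffs 2.6, 2.2, 1 → best response Up.
Player I against C2: payoffs 2.3, 0.9, 0.6 → best response Up.
Player I against C3: payoffs 2.6, 4, 1 → best response Middle.
Player II against Up: payoffs 2.8, 2.5, 2.1 → best response C1.
Player II against Middle: payoffs 4.8, 4.1, 5.1 → best response C3.
Player II against Down: payoffs 1.4, 2.3, 1.1 → best response C2.
Mutual best responses: (Up, C1); (Middle, C3).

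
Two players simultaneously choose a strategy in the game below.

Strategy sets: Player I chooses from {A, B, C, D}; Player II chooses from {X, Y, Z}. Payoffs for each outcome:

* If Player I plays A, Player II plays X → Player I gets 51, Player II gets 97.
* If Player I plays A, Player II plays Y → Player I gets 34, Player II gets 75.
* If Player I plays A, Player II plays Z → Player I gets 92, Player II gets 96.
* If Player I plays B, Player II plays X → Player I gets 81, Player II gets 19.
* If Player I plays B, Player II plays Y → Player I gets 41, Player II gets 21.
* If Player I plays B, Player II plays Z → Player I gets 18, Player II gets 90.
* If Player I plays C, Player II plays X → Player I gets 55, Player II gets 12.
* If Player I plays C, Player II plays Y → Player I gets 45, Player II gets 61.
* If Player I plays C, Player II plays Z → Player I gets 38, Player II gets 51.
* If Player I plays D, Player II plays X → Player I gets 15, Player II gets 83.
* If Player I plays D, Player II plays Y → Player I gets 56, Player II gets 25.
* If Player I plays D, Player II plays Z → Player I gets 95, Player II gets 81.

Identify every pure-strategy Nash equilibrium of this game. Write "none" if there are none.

No pure-strategy Nash equilibrium.

Player I against X: payoffs 51, 81, 55, 15 → best response B.
Player I against Y: payoffs 34, 41, 45, 56 → best response D.
Player I against Z: payoffs 92, 18, 38, 95 → best response D.
Player II against A: payoffs 97, 75, 96 → best response X.
Player II against B: payoffs 19, 21, 90 → best response Z.
Player II against C: payoffs 12, 61, 51 → best response Y.
Player II against D: payoffs 83, 25, 81 → best response X.
No profile is a mutual best response for all players.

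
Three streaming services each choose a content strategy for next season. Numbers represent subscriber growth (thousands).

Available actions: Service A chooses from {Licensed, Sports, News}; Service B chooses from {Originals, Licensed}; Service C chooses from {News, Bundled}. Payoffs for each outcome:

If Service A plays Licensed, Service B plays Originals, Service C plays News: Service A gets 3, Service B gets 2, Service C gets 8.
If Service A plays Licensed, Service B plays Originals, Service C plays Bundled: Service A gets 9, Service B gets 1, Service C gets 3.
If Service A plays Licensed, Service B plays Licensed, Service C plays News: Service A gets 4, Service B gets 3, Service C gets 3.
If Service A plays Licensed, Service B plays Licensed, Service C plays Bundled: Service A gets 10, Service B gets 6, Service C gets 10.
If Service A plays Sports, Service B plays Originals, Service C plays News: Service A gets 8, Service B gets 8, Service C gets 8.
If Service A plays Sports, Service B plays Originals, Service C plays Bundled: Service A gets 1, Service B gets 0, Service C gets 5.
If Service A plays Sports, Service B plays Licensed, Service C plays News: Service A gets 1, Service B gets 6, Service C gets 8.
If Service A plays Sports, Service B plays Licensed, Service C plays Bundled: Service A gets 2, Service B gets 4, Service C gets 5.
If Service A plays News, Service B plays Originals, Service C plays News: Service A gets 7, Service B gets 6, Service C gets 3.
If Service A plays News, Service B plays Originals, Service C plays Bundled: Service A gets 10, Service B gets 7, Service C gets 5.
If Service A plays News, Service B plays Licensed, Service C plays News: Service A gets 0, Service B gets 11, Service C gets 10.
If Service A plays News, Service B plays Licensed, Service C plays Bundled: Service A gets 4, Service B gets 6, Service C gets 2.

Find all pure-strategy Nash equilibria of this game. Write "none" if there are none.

Pure-strategy Nash equilibria: (Licensed, Licensed, Bundled), (Sports, Originals, News), (News, Originals, Bundled)

Service A against (Originals, News): payoffs 3, 8, 7 → best response Sports.
Service A against (Originals, Bundled): payoffs 9, 1, 10 → best response News.
Service A against (Licensed, News): payoffs 4, 1, 0 → best response Licensed.
Service A against (Licensed, Bundled): payoffs 10, 2, 4 → best response Licensed.
Service B against (Licensed, News): payoffs 2, 3 → best response Licensed.
Service B against (Licensed, Bundled): payoffs 1, 6 → best response Licensed.
Service B against (Sports, News): payoffs 8, 6 → best response Originals.
Service B against (Sports, Bundled): payoffs 0, 4 → best response Licensed.
Service B against (News, News): payoffs 6, 11 → best response Licensed.
Service B against (News, Bundled): payoffs 7, 6 → best response Originals.
Service C against (Licensed, Originals): payoffs 8, 3 → best response News.
Service C against (Licensed, Licensed): payoffs 3, 10 → best response Bundled.
Service C against (Sports, Originals): payoffs 8, 5 → best response News.
Service C against (Sports, Licensed): payoffs 8, 5 → best response News.
Service C against (News, Originals): payoffs 3, 5 → best response Bundled.
Service C against (News, Licensed): payoffs 10, 2 → best response News.
Mutual best responses: (Licensed, Licensed, Bundled); (Sports, Originals, News); (News, Originals, Bundled).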